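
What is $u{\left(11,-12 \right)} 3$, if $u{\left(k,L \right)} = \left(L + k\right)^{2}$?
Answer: $3$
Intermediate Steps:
$u{\left(11,-12 \right)} 3 = \left(-12 + 11\right)^{2} \cdot 3 = \left(-1\right)^{2} \cdot 3 = 1 \cdot 3 = 3$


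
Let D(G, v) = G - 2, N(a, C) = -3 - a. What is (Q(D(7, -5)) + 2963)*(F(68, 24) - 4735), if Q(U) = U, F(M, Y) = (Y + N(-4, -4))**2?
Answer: -12198480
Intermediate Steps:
D(G, v) = -2 + G
F(M, Y) = (1 + Y)**2 (F(M, Y) = (Y + (-3 - 1*(-4)))**2 = (Y + (-3 + 4))**2 = (Y + 1)**2 = (1 + Y)**2)
(Q(D(7, -5)) + 2963)*(F(68, 24) - 4735) = ((-2 + 7) + 2963)*((1 + 24)**2 - 4735) = (5 + 2963)*(25**2 - 4735) = 2968*(625 - 4735) = 2968*(-4110) = -12198480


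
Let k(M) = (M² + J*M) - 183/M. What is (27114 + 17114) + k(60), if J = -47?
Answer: 900099/20 ≈ 45005.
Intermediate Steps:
k(M) = M² - 183/M - 47*M (k(M) = (M² - 47*M) - 183/M = M² - 183/M - 47*M)
(27114 + 17114) + k(60) = (27114 + 17114) + (-183 + 60²*(-47 + 60))/60 = 44228 + (-183 + 3600*13)/60 = 44228 + (-183 + 46800)/60 = 44228 + (1/60)*46617 = 44228 + 15539/20 = 900099/20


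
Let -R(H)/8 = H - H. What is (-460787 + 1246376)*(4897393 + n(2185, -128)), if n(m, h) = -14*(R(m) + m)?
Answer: 3823306901967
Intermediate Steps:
R(H) = 0 (R(H) = -8*(H - H) = -8*0 = 0)
n(m, h) = -14*m (n(m, h) = -14*(0 + m) = -14*m)
(-460787 + 1246376)*(4897393 + n(2185, -128)) = (-460787 + 1246376)*(4897393 - 14*2185) = 785589*(4897393 - 30590) = 785589*4866803 = 3823306901967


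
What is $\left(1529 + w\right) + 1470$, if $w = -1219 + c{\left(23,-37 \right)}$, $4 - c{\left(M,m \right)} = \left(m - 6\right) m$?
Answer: $193$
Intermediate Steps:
$c{\left(M,m \right)} = 4 - m \left(-6 + m\right)$ ($c{\left(M,m \right)} = 4 - \left(m - 6\right) m = 4 - \left(-6 + m\right) m = 4 - m \left(-6 + m\right)$)
$w = -2806$ ($w = -1219 + \left(4 - \left(-37\right)^{2} + 6 \left(-37\right)\right) = -1219 - 1587 = -2806$)
$\left(1529 + w\right) + 1470 = \left(1529 - 2806\right) + 1470 = -1277 + 1470 = 193$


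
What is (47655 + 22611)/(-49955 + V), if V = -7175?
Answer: -35133/28565 ≈ -1.2299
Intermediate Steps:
(47655 + 22611)/(-49955 + V) = (47655 + 22611)/(-49955 - 7175) = 70266/(-57130) = 70266*(-1/57130) = -35133/28565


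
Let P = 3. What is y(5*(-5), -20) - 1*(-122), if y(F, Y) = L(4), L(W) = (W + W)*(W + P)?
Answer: 178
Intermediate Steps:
L(W) = 2*W*(3 + W) (L(W) = (W + W)*(W + 3) = (2*W)*(3 + W) = 2*W*(3 + W))
y(F, Y) = 56 (y(F, Y) = 2*4*(3 + 4) = 2*4*7 = 56)
y(5*(-5), -20) - 1*(-122) = 56 - 1*(-122) = 56 + 122 = 178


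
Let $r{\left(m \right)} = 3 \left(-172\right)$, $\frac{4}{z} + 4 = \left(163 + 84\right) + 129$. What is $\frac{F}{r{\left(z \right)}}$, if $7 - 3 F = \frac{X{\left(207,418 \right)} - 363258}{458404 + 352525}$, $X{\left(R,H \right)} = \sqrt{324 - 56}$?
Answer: $- \frac{27833}{5784876} + \frac{\sqrt{67}}{627659046} \approx -0.0048113$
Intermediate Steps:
$X{\left(R,H \right)} = 2 \sqrt{67}$ ($X{\left(R,H \right)} = \sqrt{324 + \left(-61 + 5\right)} = \sqrt{324 - 56} = \sqrt{268} = 2 \sqrt{67}$)
$z = \frac{1}{93}$ ($z = \frac{4}{-4 + \left(\left(163 + 84\right) + 129\right)} = \frac{4}{-4 + \left(247 + 129\right)} = \frac{4}{-4 + 376} = \frac{4}{372} = 4 \cdot \frac{1}{372} = \frac{1}{93} \approx 0.010753$)
$r{\left(m \right)} = -516$
$F = \frac{27833}{11211} - \frac{2 \sqrt{67}}{2432787}$ ($F = \frac{7}{3} - \frac{\left(2 \sqrt{67} - 363258\right) \frac{1}{458404 + 352525}}{3} = \frac{7}{3} - \frac{\left(-363258 + 2 \sqrt{67}\right) \frac{1}{810929}}{3} = \frac{7}{3} - \frac{- \frac{1674}{3737} + \frac{2 \sqrt{67}}{810929}}{3} = \frac{7}{3} + \left(\frac{558}{3737} - \frac{2 \sqrt{67}}{2432787}\right) = \frac{27833}{11211} - \frac{2 \sqrt{67}}{2432787} \approx 2.4826$)
$\frac{F}{r{\left(z \right)}} = \frac{\frac{27833}{11211} - \frac{2 \sqrt{67}}{2432787}}{-516} = \left(\frac{27833}{11211} - \frac{2 \sqrt{67}}{2432787}\right) \left(- \frac{1}{516}\right) = - \frac{27833}{5784876} + \frac{\sqrt{67}}{627659046}$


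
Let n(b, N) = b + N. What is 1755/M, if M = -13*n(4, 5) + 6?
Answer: -585/37 ≈ -15.811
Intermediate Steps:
n(b, N) = N + b
M = -111 (M = -13*(5 + 4) + 6 = -13*9 + 6 = -117 + 6 = -111)
1755/M = 1755/(-111) = 1755*(-1/111) = -585/37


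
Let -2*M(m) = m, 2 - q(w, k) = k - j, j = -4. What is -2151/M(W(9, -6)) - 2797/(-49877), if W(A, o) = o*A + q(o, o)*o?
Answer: -35725448/648401 ≈ -55.098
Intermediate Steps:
q(w, k) = -2 - k (q(w, k) = 2 - (k - 1*(-4)) = 2 - (k + 4) = 2 - (4 + k) = 2 + (-4 - k) = -2 - k)
W(A, o) = A*o + o*(-2 - o) (W(A, o) = o*A + (-2 - o)*o = A*o + o*(-2 - o))
M(m) = -m/2
-2151/M(W(9, -6)) - 2797/(-49877) = -2151*1/(3*(-2 + 9 - 1*(-6))) - 2797/(-49877) = -2151*1/(3*(-2 + 9 + 6)) - 2797*(-1/49877) = -2151/((-(-3)*13)) + 2797/49877 = -2151/((-½*(-78))) + 2797/49877 = -2151/39 + 2797/49877 = -2151*1/39 + 2797/49877 = -717/13 + 2797/49877 = -35725448/648401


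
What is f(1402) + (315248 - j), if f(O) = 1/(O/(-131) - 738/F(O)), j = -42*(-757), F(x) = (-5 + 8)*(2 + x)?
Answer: 94514587652/333439 ≈ 2.8345e+5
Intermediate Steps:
F(x) = 6 + 3*x (F(x) = 3*(2 + x) = 6 + 3*x)
j = 31794
f(O) = 1/(-738/(6 + 3*O) - O/131) (f(O) = 1/(O/(-131) - 738/(6 + 3*O)) = 1/(O*(-1/131) - 738/(6 + 3*O)) = 1/(-O/131 - 738/(6 + 3*O)) = 1/(-738/(6 + 3*O) - O/131))
f(1402) + (315248 - j) = 131*(-2 - 1*1402)/(32226 + 1402*(2 + 1402)) + (315248 - 1*31794) = 131*(-2 - 1402)/(32226 + 1402*1404) + (315248 - 31794) = 131*(-1404)/(32226 + 1968408) + 283454 = 131*(-1404)/2000634 + 283454 = 131*(1/2000634)*(-1404) + 283454 = -30654/333439 + 283454 = 94514587652/333439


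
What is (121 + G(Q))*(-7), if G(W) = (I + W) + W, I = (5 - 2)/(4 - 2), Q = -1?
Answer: -1687/2 ≈ -843.50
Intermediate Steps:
I = 3/2 ≈ 1.5000
G(W) = 3/2 + 2*W (G(W) = (3/2 + W) + W = 3/2 + 2*W)
(121 + G(Q))*(-7) = (121 + (3/2 + 2*(-1)))*(-7) = (121 + (3/2 - 2))*(-7) = (121 - ½)*(-7) = (241/2)*(-7) = -1687/2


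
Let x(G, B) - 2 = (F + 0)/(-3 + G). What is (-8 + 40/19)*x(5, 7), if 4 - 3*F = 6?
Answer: -560/57 ≈ -9.8246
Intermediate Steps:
F = -2/3 (F = 4/3 - 1/3*6 = 4/3 - 2 = -2/3 ≈ -0.66667)
x(G, B) = 2 - 2/(3*(-3 + G)) (x(G, B) = 2 + (-2/3 + 0)/(-3 + G) = 2 - 2/(3*(-3 + G)))
(-8 + 40/19)*x(5, 7) = (-8 + 40/19)*(2*(-10 + 3*5)/(3*(-3 + 5))) = (-8 + 40*(1/19))*((2/3)*(-10 + 15)/2) = (-8 + 40/19)*((2/3)*(1/2)*5) = -112/19*5/3 = -560/57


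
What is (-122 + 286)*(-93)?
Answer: -15252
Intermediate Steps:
(-122 + 286)*(-93) = 164*(-93) = -15252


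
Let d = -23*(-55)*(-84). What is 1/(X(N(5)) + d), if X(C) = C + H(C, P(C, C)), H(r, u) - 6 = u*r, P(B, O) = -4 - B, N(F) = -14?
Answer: -1/106408 ≈ -9.3978e-6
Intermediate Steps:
H(r, u) = 6 + r*u (H(r, u) = 6 + u*r = 6 + r*u)
d = -106260 (d = 1265*(-84) = -106260)
X(C) = 6 + C + C*(-4 - C) (X(C) = C + (6 + C*(-4 - C)) = 6 + C + C*(-4 - C))
1/(X(N(5)) + d) = 1/((6 - 14 - 1*(-14)*(4 - 14)) - 106260) = 1/((6 - 14 - 1*(-14)*(-10)) - 106260) = 1/((6 - 14 - 140) - 106260) = 1/(-148 - 106260) = 1/(-106408) = -1/106408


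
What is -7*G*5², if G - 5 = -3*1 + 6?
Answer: -1400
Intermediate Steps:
G = 8 (G = 5 + (-3*1 + 6) = 5 + (-3 + 6) = 5 + 3 = 8)
-7*G*5² = -7*8*5² = -56*25 = -1400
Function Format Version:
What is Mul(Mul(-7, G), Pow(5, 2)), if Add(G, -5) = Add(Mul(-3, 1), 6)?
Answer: -1400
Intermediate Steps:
G = 8 (G = Add(5, Add(Mul(-3, 1), 6)) = Add(5, Add(-3, 6)) = Add(5, 3) = 8)
Mul(Mul(-7, G), Pow(5, 2)) = Mul(Mul(-7, 8), Pow(5, 2)) = Mul(-56, 25) = -1400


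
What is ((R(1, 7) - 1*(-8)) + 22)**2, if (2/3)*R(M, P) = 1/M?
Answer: 3969/4 ≈ 992.25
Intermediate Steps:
R(M, P) = 3/(2*M) (R(M, P) = 3*(1/M)/2 = 3/(2*M))
((R(1, 7) - 1*(-8)) + 22)**2 = (((3/2)/1 - 1*(-8)) + 22)**2 = (((3/2)*1 + 8) + 22)**2 = ((3/2 + 8) + 22)**2 = (19/2 + 22)**2 = (63/2)**2 = 3969/4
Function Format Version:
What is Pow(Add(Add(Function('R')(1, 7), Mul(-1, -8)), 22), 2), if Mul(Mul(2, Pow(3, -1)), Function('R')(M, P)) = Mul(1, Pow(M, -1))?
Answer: Rational(3969, 4) ≈ 992.25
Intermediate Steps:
Function('R')(M, P) = Mul(Rational(3, 2), Pow(M, -1)) (Function('R')(M, P) = Mul(Rational(3, 2), Mul(1, Pow(M, -1))) = Mul(Rational(3, 2), Pow(M, -1)))
Pow(Add(Add(Function('R')(1, 7), Mul(-1, -8)), 22), 2) = Pow(Add(Add(Mul(Rational(3, 2), Pow(1, -1)), Mul(-1, -8)), 22), 2) = Pow(Add(Add(Mul(Rational(3, 2), 1), 8), 22), 2) = Pow(Add(Add(Rational(3, 2), 8), 22), 2) = Pow(Add(Rational(19, 2), 22), 2) = Pow(Rational(63, 2), 2) = Rational(3969, 4)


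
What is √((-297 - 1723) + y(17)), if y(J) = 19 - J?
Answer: I*√2018 ≈ 44.922*I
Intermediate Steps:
√((-297 - 1723) + y(17)) = √((-297 - 1723) + (19 - 1*17)) = √(-2020 + (19 - 17)) = √(-2020 + 2) = √(-2018) = I*√2018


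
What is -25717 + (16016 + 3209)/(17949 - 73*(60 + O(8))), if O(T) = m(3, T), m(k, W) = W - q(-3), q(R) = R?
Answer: -328283997/12766 ≈ -25716.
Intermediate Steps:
m(k, W) = 3 + W (m(k, W) = W - 1*(-3) = W + 3 = 3 + W)
O(T) = 3 + T
-25717 + (16016 + 3209)/(17949 - 73*(60 + O(8))) = -25717 + (16016 + 3209)/(17949 - 73*(60 + (3 + 8))) = -25717 + 19225/(17949 - 73*(60 + 11)) = -25717 + 19225/(17949 - 73*71) = -25717 + 19225/(17949 - 5183) = -25717 + 19225/12766 = -328283997/12766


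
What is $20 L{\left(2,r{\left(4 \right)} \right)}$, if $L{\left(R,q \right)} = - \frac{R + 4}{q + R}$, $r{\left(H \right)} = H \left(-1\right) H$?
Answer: $\frac{60}{7} \approx 8.5714$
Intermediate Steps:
$r{\left(H \right)} = - H^{2}$ ($r{\left(H \right)} = - H H = - H^{2}$)
$L{\left(R,q \right)} = - \frac{4 + R}{R + q}$
$20 L{\left(2,r{\left(4 \right)} \right)} = 20 \frac{-4 - 2}{2 - 4^{2}} = 20 \frac{-4 - 2}{2 - 16} = 20 \frac{1}{2 - 16} \left(-6\right) = 20 \frac{1}{-14} \left(-6\right) = 20 \left(\left(- \frac{1}{14}\right) \left(-6\right)\right) = 20 \cdot \frac{3}{7} = \frac{60}{7}$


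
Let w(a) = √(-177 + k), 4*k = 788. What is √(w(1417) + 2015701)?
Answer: √(2015701 + 2*√5) ≈ 1419.8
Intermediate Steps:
k = 197 (k = (¼)*788 = 197)
w(a) = 2*√5 (w(a) = √(-177 + 197) = √20 = 2*√5)
√(w(1417) + 2015701) = √(2*√5 + 2015701) = √(2015701 + 2*√5)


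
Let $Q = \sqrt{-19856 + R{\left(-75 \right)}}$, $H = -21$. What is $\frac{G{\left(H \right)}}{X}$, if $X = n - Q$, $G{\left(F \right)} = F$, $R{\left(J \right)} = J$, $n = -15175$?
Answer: $\frac{106225}{76766852} - \frac{7 i \sqrt{19931}}{76766852} \approx 0.0013837 - 1.2873 \cdot 10^{-5} i$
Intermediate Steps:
$Q = i \sqrt{19931}$ ($Q = \sqrt{-19856 - 75} = \sqrt{-19931} = i \sqrt{19931} \approx 141.18 i$)
$X = -15175 - i \sqrt{19931} \approx -15175.0 - 141.18 i$
$\frac{G{\left(H \right)}}{X} = - \frac{21}{-15175 - i \sqrt{19931}}$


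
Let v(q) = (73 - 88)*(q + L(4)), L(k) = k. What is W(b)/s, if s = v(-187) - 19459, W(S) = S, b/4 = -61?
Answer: 2/137 ≈ 0.014599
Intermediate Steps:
b = -244 (b = 4*(-61) = -244)
v(q) = -60 - 15*q (v(q) = (73 - 88)*(q + 4) = -15*(4 + q) = -60 - 15*q)
s = -16714 (s = (-60 - 15*(-187)) - 19459 = (-60 + 2805) - 19459 = 2745 - 19459 = -16714)
W(b)/s = -244/(-16714) = -244*(-1/16714) = 2/137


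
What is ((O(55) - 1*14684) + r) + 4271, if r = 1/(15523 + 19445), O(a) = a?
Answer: -362198543/34968 ≈ -10358.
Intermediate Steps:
r = 1/34968 ≈ 2.8598e-5
((O(55) - 1*14684) + r) + 4271 = ((55 - 1*14684) + 1/34968) + 4271 = ((55 - 14684) + 1/34968) + 4271 = (-14629 + 1/34968) + 4271 = -511546871/34968 + 4271 = -362198543/34968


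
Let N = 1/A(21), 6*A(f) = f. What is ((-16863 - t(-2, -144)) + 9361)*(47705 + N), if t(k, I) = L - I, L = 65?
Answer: -2574988207/7 ≈ -3.6786e+8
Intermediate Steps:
t(k, I) = 65 - I
A(f) = f/6
N = 2/7 (N = 1/((1/6)*21) = 1/(7/2) = 2/7 ≈ 0.28571)
((-16863 - t(-2, -144)) + 9361)*(47705 + N) = ((-16863 - (65 - 1*(-144))) + 9361)*(47705 + 2/7) = ((-16863 - (65 + 144)) + 9361)*(333937/7) = ((-16863 - 1*209) + 9361)*(333937/7) = ((-16863 - 209) + 9361)*(333937/7) = (-17072 + 9361)*(333937/7) = -7711*333937/7 = -2574988207/7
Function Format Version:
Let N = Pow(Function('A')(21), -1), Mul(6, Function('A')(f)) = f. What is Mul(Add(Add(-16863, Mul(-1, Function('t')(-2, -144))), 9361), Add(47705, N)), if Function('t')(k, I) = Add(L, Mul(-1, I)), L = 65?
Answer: Rational(-2574988207, 7) ≈ -3.6786e+8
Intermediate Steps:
Function('t')(k, I) = Add(65, Mul(-1, I))
Function('A')(f) = Mul(Rational(1, 6), f)
N = Rational(2, 7) (N = Pow(Mul(Rational(1, 6), 21), -1) = Pow(Rational(7, 2), -1) = Rational(2, 7) ≈ 0.28571)
Mul(Add(Add(-16863, Mul(-1, Function('t')(-2, -144))), 9361), Add(47705, N)) = Mul(Add(Add(-16863, Mul(-1, Add(65, Mul(-1, -144)))), 9361), Add(47705, Rational(2, 7))) = Mul(Add(Add(-16863, Mul(-1, Add(65, 144))), 9361), Rational(333937, 7)) = Mul(Add(Add(-16863, Mul(-1, 209)), 9361), Rational(333937, 7)) = Mul(Add(Add(-16863, -209), 9361), Rational(333937, 7)) = Mul(Add(-17072, 9361), Rational(333937, 7)) = Mul(-7711, Rational(333937, 7)) = Rational(-2574988207, 7)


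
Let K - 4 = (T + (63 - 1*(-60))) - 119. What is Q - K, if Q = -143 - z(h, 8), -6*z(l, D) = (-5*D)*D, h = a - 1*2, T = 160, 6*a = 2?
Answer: -1093/3 ≈ -364.33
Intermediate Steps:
a = ⅓ (a = (⅙)*2 = ⅓ ≈ 0.33333)
h = -5/3 (h = ⅓ - 1*2 = ⅓ - 2 = -5/3 ≈ -1.6667)
z(l, D) = 5*D²/6 (z(l, D) = -(-5*D)*D/6 = -(-5)*D²/6 = 5*D²/6)
Q = -589/3 (Q = -143 - 5*8²/6 = -143 - 5*64/6 = -143 - 1*160/3 = -143 - 160/3 = -589/3 ≈ -196.33)
K = 168 (K = 4 + ((160 + (63 - 1*(-60))) - 119) = 4 + ((160 + (63 + 60)) - 119) = 4 + ((160 + 123) - 119) = 4 + (283 - 119) = 4 + 164 = 168)
Q - K = -589/3 - 1*168 = -589/3 - 168 = -1093/3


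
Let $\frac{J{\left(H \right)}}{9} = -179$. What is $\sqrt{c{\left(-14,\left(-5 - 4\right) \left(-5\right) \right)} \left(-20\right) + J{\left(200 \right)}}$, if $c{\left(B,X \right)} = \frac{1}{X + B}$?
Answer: $\frac{i \sqrt{1548791}}{31} \approx 40.145 i$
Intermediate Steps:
$J{\left(H \right)} = -1611$ ($J{\left(H \right)} = 9 \left(-179\right) = -1611$)
$c{\left(B,X \right)} = \frac{1}{B + X}$
$\sqrt{c{\left(-14,\left(-5 - 4\right) \left(-5\right) \right)} \left(-20\right) + J{\left(200 \right)}} = \sqrt{\frac{1}{-14 + \left(-5 - 4\right) \left(-5\right)} \left(-20\right) - 1611} = \sqrt{\frac{1}{-14 - -45} \left(-20\right) - 1611} = \sqrt{\frac{1}{-14 + 45} \left(-20\right) - 1611} = \sqrt{\frac{1}{31} \left(-20\right) - 1611} = \sqrt{- \frac{20}{31} - 1611} = \sqrt{- \frac{49961}{31}} = \frac{i \sqrt{1548791}}{31}$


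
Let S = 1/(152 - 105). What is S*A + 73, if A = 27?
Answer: 3458/47 ≈ 73.574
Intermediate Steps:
S = 1/47 ≈ 0.021277
S*A + 73 = (1/47)*27 + 73 = 27/47 + 73 = 3458/47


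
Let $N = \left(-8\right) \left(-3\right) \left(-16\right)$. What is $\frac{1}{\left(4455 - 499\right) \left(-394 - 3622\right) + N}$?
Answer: $- \frac{1}{15887680} \approx -6.2942 \cdot 10^{-8}$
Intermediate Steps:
$N = -384$ ($N = 24 \left(-16\right) = -384$)
$\frac{1}{\left(4455 - 499\right) \left(-394 - 3622\right) + N} = \frac{1}{\left(4455 - 499\right) \left(-394 - 3622\right) - 384} = \frac{1}{3956 \left(-4016\right) - 384} = \frac{1}{-15887296 - 384} = \frac{1}{-15887680} = - \frac{1}{15887680}$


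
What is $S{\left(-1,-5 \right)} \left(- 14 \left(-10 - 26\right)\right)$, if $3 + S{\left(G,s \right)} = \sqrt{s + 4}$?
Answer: $-1512 + 504 i \approx -1512.0 + 504.0 i$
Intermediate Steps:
$S{\left(G,s \right)} = -3 + \sqrt{4 + s}$ ($S{\left(G,s \right)} = -3 + \sqrt{s + 4} = -3 + \sqrt{4 + s}$)
$S{\left(-1,-5 \right)} \left(- 14 \left(-10 - 26\right)\right) = \left(-3 + \sqrt{4 - 5}\right) \left(- 14 \left(-10 - 26\right)\right) = \left(-3 + \sqrt{-1}\right) \left(\left(-14\right) \left(-36\right)\right) = \left(-3 + i\right) 504 = -1512 + 504 i$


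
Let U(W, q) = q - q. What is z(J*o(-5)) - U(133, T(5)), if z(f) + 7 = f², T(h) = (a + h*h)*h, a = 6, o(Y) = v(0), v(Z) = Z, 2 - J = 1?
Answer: -7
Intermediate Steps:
J = 1 (J = 2 - 1*1 = 2 - 1 = 1)
o(Y) = 0
T(h) = h*(6 + h²) (T(h) = (6 + h*h)*h = (6 + h²)*h = h*(6 + h²))
U(W, q) = 0
z(f) = -7 + f²
z(J*o(-5)) - U(133, T(5)) = (-7 + (1*0)²) - 1*0 = (-7 + 0²) + 0 = (-7 + 0) + 0 = -7 + 0 = -7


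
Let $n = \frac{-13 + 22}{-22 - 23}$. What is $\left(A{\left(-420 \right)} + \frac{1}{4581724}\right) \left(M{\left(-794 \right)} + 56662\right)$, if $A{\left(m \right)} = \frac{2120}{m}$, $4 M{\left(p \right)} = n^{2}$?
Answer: $- \frac{393123229532189}{1374517200} \approx -2.8601 \cdot 10^{5}$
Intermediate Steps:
$n = - \frac{1}{5}$ ($n = \frac{9}{-45} = 9 \left(- \frac{1}{45}\right) = - \frac{1}{5} \approx -0.2$)
$M{\left(p \right)} = \frac{1}{100}$ ($M{\left(p \right)} = \frac{\left(- \frac{1}{5}\right)^{2}}{4} = \frac{1}{4} \cdot \frac{1}{25} = \frac{1}{100}$)
$\left(A{\left(-420 \right)} + \frac{1}{4581724}\right) \left(M{\left(-794 \right)} + 56662\right) = \left(\frac{2120}{-420} + \frac{1}{4581724}\right) \left(\frac{1}{100} + 56662\right) = \left(2120 \left(- \frac{1}{420}\right) + \frac{1}{4581724}\right) \frac{5666201}{100} = \left(- \frac{106}{21} + \frac{1}{4581724}\right) \frac{5666201}{100} = \left(- \frac{69380389}{13745172}\right) \frac{5666201}{100} = - \frac{393123229532189}{1374517200}$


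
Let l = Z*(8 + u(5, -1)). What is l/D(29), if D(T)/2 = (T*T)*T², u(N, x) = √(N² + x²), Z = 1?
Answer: 4/707281 + √26/1414562 ≈ 9.2601e-6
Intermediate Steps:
D(T) = 2*T⁴ (D(T) = 2*((T*T)*T²) = 2*(T²*T²) = 2*T⁴)
l = 8 + √26 (l = 1*(8 + √(5² + (-1)²)) = 1*(8 + √(25 + 1)) = 1*(8 + √26) = 8 + √26 ≈ 13.099)
l/D(29) = (8 + √26)/((2*29⁴)) = (8 + √26)/((2*707281)) = (8 + √26)/1414562 = (8 + √26)*(1/1414562) = 4/707281 + √26/1414562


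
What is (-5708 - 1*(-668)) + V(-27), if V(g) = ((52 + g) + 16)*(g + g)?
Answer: -7254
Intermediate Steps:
V(g) = 2*g*(68 + g) (V(g) = (68 + g)*(2*g) = 2*g*(68 + g))
(-5708 - 1*(-668)) + V(-27) = (-5708 - 1*(-668)) + 2*(-27)*(68 - 27) = (-5708 + 668) + 2*(-27)*41 = -5040 - 2214 = -7254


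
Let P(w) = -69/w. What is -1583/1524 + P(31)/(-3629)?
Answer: -177980761/171448476 ≈ -1.0381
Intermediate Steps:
-1583/1524 + P(31)/(-3629) = -1583/1524 - 69/31/(-3629) = -1583*1/1524 - 69*1/31*(-1/3629) = -1583/1524 - 69/31*(-1/3629) = -1583/1524 + 69/112499 = -177980761/171448476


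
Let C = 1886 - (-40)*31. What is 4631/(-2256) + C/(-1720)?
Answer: -1877197/485040 ≈ -3.8702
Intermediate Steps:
C = 3126 (C = 1886 - 1*(-1240) = 1886 + 1240 = 3126)
4631/(-2256) + C/(-1720) = 4631/(-2256) + 3126/(-1720) = 4631*(-1/2256) + 3126*(-1/1720) = -4631/2256 - 1563/860 = -1877197/485040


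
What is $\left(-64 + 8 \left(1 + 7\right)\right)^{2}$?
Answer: $0$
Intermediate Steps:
$\left(-64 + 8 \left(1 + 7\right)\right)^{2} = \left(-64 + 8 \cdot 8\right)^{2} = \left(-64 + 64\right)^{2} = 0^{2} = 0$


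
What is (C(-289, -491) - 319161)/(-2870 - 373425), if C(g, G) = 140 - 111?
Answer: 319132/376295 ≈ 0.84809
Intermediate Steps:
C(g, G) = 29
(C(-289, -491) - 319161)/(-2870 - 373425) = (29 - 319161)/(-2870 - 373425) = -319132/(-376295) = -319132*(-1/376295) = 319132/376295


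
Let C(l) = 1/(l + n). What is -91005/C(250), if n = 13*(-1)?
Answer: -21568185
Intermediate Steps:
n = -13
C(l) = 1/(-13 + l) (C(l) = 1/(l - 13) = 1/(-13 + l))
-91005/C(250) = -91005/(1/(-13 + 250)) = -91005/(1/237) = -91005/1/237 = -91005*237 = -21568185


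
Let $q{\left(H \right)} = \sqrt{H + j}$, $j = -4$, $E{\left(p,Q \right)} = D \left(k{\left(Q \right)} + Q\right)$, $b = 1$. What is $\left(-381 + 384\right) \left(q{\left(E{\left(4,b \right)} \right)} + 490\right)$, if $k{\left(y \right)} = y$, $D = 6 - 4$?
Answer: $1470$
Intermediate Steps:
$D = 2$
$E{\left(p,Q \right)} = 4 Q$ ($E{\left(p,Q \right)} = 2 \left(Q + Q\right) = 2 \cdot 2 Q = 4 Q$)
$q{\left(H \right)} = \sqrt{-4 + H}$ ($q{\left(H \right)} = \sqrt{H - 4} = \sqrt{-4 + H}$)
$\left(-381 + 384\right) \left(q{\left(E{\left(4,b \right)} \right)} + 490\right) = \left(-381 + 384\right) \left(\sqrt{-4 + 4 \cdot 1} + 490\right) = 3 \left(\sqrt{-4 + 4} + 490\right) = 3 \left(\sqrt{0} + 490\right) = 3 \left(0 + 490\right) = 3 \cdot 490 = 1470$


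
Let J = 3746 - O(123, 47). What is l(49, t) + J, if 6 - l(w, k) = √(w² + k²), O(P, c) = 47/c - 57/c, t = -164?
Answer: 176354/47 - √29297 ≈ 3581.1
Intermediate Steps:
O(P, c) = -10/c
J = 176072/47 (J = 3746 - (-10)/47 = 3746 - 1*(-10/47) = 3746 + 10/47 = 176072/47 ≈ 3746.2)
l(w, k) = 6 - √(k² + w²) (l(w, k) = 6 - √(w² + k²) = 6 - √(k² + w²))
l(49, t) + J = (6 - √((-164)² + 49²)) + 176072/47 = (6 - √(26896 + 2401)) + 176072/47 = (6 - √29297) + 176072/47 = 176354/47 - √29297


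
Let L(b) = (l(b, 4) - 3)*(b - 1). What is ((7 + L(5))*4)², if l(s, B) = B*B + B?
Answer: 90000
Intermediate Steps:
l(s, B) = B + B² (l(s, B) = B² + B = B + B²)
L(b) = -17 + 17*b (L(b) = (4*(1 + 4) - 3)*(b - 1) = (4*5 - 3)*(-1 + b) = (20 - 3)*(-1 + b) = 17*(-1 + b) = -17 + 17*b)
((7 + L(5))*4)² = ((7 + (-17 + 17*5))*4)² = ((7 + (-17 + 85))*4)² = ((7 + 68)*4)² = (75*4)² = 300² = 90000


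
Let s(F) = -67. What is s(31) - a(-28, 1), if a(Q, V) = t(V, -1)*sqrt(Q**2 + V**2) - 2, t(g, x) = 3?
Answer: -65 - 3*sqrt(785) ≈ -149.05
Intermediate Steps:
a(Q, V) = -2 + 3*sqrt(Q**2 + V**2) (a(Q, V) = 3*sqrt(Q**2 + V**2) - 2 = -2 + 3*sqrt(Q**2 + V**2))
s(31) - a(-28, 1) = -67 - (-2 + 3*sqrt((-28)**2 + 1**2)) = -67 - (-2 + 3*sqrt(784 + 1)) = -67 - (-2 + 3*sqrt(785)) = -67 + (2 - 3*sqrt(785)) = -65 - 3*sqrt(785)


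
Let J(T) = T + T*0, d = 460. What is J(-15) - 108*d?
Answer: -49695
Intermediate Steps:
J(T) = T (J(T) = T + 0 = T)
J(-15) - 108*d = -15 - 108*460 = -15 - 49680 = -49695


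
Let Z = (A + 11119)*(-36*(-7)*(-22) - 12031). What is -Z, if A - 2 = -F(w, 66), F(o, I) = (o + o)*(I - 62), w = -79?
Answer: 206558975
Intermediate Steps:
F(o, I) = 2*o*(-62 + I) (F(o, I) = (2*o)*(-62 + I) = 2*o*(-62 + I))
A = 634 (A = 2 - 2*(-79)*(-62 + 66) = 2 - 2*(-79)*4 = 2 - 1*(-632) = 2 + 632 = 634)
Z = -206558975 (Z = (634 + 11119)*(-36*(-7)*(-22) - 12031) = 11753*(252*(-22) - 12031) = 11753*(-5544 - 12031) = 11753*(-17575) = -206558975)
-Z = -1*(-206558975) = 206558975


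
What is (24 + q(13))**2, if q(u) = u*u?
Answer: 37249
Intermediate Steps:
q(u) = u**2
(24 + q(13))**2 = (24 + 13**2)**2 = (24 + 169)**2 = 193**2 = 37249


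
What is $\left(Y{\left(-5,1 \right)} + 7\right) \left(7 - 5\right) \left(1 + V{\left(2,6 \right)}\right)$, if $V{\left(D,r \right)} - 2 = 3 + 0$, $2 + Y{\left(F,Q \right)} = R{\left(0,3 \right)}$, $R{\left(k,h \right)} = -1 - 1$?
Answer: $36$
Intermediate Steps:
$R{\left(k,h \right)} = -2$ ($R{\left(k,h \right)} = -1 - 1 = -2$)
$Y{\left(F,Q \right)} = -4$ ($Y{\left(F,Q \right)} = -2 - 2 = -4$)
$V{\left(D,r \right)} = 5$ ($V{\left(D,r \right)} = 2 + \left(3 + 0\right) = 2 + 3 = 5$)
$\left(Y{\left(-5,1 \right)} + 7\right) \left(7 - 5\right) \left(1 + V{\left(2,6 \right)}\right) = \left(-4 + 7\right) \left(7 - 5\right) \left(1 + 5\right) = 3 \cdot 2 \cdot 6 = 6 \cdot 6 = 36$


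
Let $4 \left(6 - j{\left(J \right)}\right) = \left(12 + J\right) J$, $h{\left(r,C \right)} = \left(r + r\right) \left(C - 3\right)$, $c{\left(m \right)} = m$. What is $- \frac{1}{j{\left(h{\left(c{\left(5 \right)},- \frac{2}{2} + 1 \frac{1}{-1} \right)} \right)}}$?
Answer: $\frac{1}{469} \approx 0.0021322$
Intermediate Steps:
$h{\left(r,C \right)} = 2 r \left(-3 + C\right)$
$j{\left(J \right)} = 6 - \frac{J \left(12 + J\right)}{4}$ ($j{\left(J \right)} = 6 - \frac{\left(12 + J\right) J}{4} = 6 - \frac{J \left(12 + J\right)}{4}$)
$- \frac{1}{j{\left(h{\left(c{\left(5 \right)},- \frac{2}{2} + 1 \frac{1}{-1} \right)} \right)}} = - \frac{1}{6 - 3 \cdot 2 \cdot 5 \left(-3 + \left(- \frac{2}{2} + 1 \frac{1}{-1}\right)\right) - \frac{\left(2 \cdot 5 \left(-3 + \left(- \frac{2}{2} + 1 \frac{1}{-1}\right)\right)\right)^{2}}{4}} = - \frac{1}{6 - 3 \cdot 2 \cdot 5 \left(-3 + \left(\left(-2\right) \frac{1}{2} + 1 \left(-1\right)\right)\right) - \frac{\left(2 \cdot 5 \left(-3 + \left(\left(-2\right) \frac{1}{2} + 1 \left(-1\right)\right)\right)\right)^{2}}{4}} = - \frac{1}{6 - 3 \cdot 2 \cdot 5 \left(-3 - 2\right) - \frac{\left(2 \cdot 5 \left(-3 - 2\right)\right)^{2}}{4}} = - \frac{1}{6 - 3 \cdot 2 \cdot 5 \left(-5\right) - \frac{\left(2 \cdot 5 \left(-5\right)\right)^{2}}{4}} = - \frac{1}{6 - -150 - \frac{\left(-50\right)^{2}}{4}} = - \frac{1}{6 + 150 - 625} = - \frac{1}{-469} = \left(-1\right) \left(- \frac{1}{469}\right) = \frac{1}{469}$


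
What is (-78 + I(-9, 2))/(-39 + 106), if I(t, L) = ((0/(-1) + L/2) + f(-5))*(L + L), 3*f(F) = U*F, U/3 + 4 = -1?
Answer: 26/67 ≈ 0.38806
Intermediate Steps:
U = -15 (U = -12 + 3*(-1) = -12 - 3 = -15)
f(F) = -5*F (f(F) = (-15*F)/3 = -5*F)
I(t, L) = 2*L*(25 + L/2) (I(t, L) = ((0/(-1) + L/2) - 5*(-5))*(L + L) = ((0*(-1) + L*(½)) + 25)*(2*L) = ((0 + L/2) + 25)*(2*L) = (L/2 + 25)*(2*L) = (25 + L/2)*(2*L) = 2*L*(25 + L/2))
(-78 + I(-9, 2))/(-39 + 106) = (-78 + 2*(50 + 2))/(-39 + 106) = (-78 + 2*52)/67 = (-78 + 104)*(1/67) = 26*(1/67) = 26/67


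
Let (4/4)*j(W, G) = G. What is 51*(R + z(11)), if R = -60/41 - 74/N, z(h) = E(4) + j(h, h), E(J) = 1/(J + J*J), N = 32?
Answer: 1216809/3280 ≈ 370.98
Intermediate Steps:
j(W, G) = G
E(J) = 1/(J + J²)
z(h) = 1/20 + h (z(h) = 1/(4*(1 + 4)) + h = (¼)/5 + h = (¼)*(⅕) + h = 1/20 + h)
R = -2477/656 (R = -60/41 - 74/32 = -60*1/41 - 74*1/32 = -60/41 - 37/16 = -2477/656 ≈ -3.7759)
51*(R + z(11)) = 51*(-2477/656 + (1/20 + 11)) = 51*(-2477/656 + 221/20) = 51*(23859/3280) = 1216809/3280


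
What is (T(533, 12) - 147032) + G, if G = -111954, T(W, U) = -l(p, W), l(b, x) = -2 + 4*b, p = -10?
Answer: -258944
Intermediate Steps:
T(W, U) = 42 (T(W, U) = -(-2 + 4*(-10)) = -(-2 - 40) = -1*(-42) = 42)
(T(533, 12) - 147032) + G = (42 - 147032) - 111954 = -146990 - 111954 = -258944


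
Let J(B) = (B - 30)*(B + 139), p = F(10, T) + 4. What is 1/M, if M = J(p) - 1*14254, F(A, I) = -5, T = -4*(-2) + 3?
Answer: -1/18532 ≈ -5.3961e-5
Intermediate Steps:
T = 11 (T = 8 + 3 = 11)
p = -1 (p = -5 + 4 = -1)
J(B) = (-30 + B)*(139 + B)
M = -18532 (M = (-4170 + (-1)² + 109*(-1)) - 1*14254 = (-4170 + 1 - 109) - 14254 = -4278 - 14254 = -18532)
1/M = 1/(-18532) = -1/18532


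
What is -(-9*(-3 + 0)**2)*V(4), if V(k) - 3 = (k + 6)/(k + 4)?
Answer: 1377/4 ≈ 344.25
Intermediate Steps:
V(k) = 3 + (6 + k)/(4 + k) (V(k) = 3 + (k + 6)/(k + 4) = 3 + (6 + k)/(4 + k))
-(-9*(-3 + 0)**2)*V(4) = -(-9*(-3 + 0)**2)*2*(9 + 2*4)/(4 + 4) = -(-9*(-3)**2)*2*(9 + 8)/8 = -(-9*9)*2*(1/8)*17 = -(-81)*17/4 = -1*(-1377/4) = 1377/4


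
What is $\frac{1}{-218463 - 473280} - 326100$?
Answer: $- \frac{225577392301}{691743} \approx -3.261 \cdot 10^{5}$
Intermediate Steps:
$\frac{1}{-218463 - 473280} - 326100 = \frac{1}{-691743} - 326100 = - \frac{1}{691743} - 326100 = - \frac{225577392301}{691743}$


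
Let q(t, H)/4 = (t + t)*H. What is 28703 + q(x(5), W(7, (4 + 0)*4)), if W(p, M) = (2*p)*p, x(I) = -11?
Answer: 20079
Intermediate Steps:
W(p, M) = 2*p²
q(t, H) = 8*H*t (q(t, H) = 4*((t + t)*H) = 4*((2*t)*H) = 4*(2*H*t) = 8*H*t)
28703 + q(x(5), W(7, (4 + 0)*4)) = 28703 + 8*(2*7²)*(-11) = 28703 + 8*(2*49)*(-11) = 28703 + 8*98*(-11) = 28703 - 8624 = 20079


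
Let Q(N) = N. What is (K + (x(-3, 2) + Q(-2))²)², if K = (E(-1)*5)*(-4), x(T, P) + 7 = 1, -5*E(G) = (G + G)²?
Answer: 6400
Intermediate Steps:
E(G) = -4*G²/5 (E(G) = -(G + G)²/5 = -4*G²/5)
x(T, P) = -6 (x(T, P) = -7 + 1 = -6)
K = 16 (K = (-⅘*(-1)²*5)*(-4) = (-⅘*1*5)*(-4) = -⅘*5*(-4) = -4*(-4) = 16)
(K + (x(-3, 2) + Q(-2))²)² = (16 + (-6 - 2)²)² = (16 + (-8)²)² = (16 + 64)² = 80² = 6400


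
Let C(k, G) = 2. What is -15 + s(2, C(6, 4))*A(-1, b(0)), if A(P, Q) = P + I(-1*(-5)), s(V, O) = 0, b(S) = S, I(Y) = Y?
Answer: -15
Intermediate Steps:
A(P, Q) = 5 + P (A(P, Q) = P - 1*(-5) = P + 5 = 5 + P)
-15 + s(2, C(6, 4))*A(-1, b(0)) = -15 + 0*(5 - 1) = -15 + 0*4 = -15 + 0 = -15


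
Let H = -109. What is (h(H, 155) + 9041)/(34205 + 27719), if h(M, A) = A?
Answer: 2299/15481 ≈ 0.14850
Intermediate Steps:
(h(H, 155) + 9041)/(34205 + 27719) = (155 + 9041)/(34205 + 27719) = 9196/61924 = 9196*(1/61924) = 2299/15481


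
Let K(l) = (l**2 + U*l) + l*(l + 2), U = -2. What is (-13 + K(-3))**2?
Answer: 25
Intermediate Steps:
K(l) = l**2 - 2*l + l*(2 + l) (K(l) = (l**2 - 2*l) + l*(l + 2) = (l**2 - 2*l) + l*(2 + l) = l**2 - 2*l + l*(2 + l))
(-13 + K(-3))**2 = (-13 + 2*(-3)**2)**2 = (-13 + 2*9)**2 = (-13 + 18)**2 = 5**2 = 25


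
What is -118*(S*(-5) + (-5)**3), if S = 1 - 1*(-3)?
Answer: 17110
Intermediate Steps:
S = 4 (S = 1 + 3 = 4)
-118*(S*(-5) + (-5)**3) = -118*(4*(-5) + (-5)**3) = -118*(-20 - 125) = -118*(-145) = 17110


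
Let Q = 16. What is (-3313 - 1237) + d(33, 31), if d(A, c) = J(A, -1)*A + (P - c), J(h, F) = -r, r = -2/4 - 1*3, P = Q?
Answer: -8899/2 ≈ -4449.5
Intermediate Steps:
P = 16
r = -7/2 (r = -2*¼ - 3 = -½ - 3 = -7/2 ≈ -3.5000)
J(h, F) = 7/2 (J(h, F) = -1*(-7/2) = 7/2)
d(A, c) = 16 - c + 7*A/2 (d(A, c) = 7*A/2 + (16 - c) = 16 - c + 7*A/2)
(-3313 - 1237) + d(33, 31) = (-3313 - 1237) + (16 - 1*31 + (7/2)*33) = -4550 + (16 - 31 + 231/2) = -4550 + 201/2 = -8899/2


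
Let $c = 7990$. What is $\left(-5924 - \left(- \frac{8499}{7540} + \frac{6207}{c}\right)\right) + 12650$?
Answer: $\frac{40522628583}{6024460} \approx 6726.4$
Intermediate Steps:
$\left(-5924 - \left(- \frac{8499}{7540} + \frac{6207}{c}\right)\right) + 12650 = \left(-5924 - \left(- \frac{8499}{7540} + \frac{6207}{7990}\right)\right) + 12650 = \left(-5924 - - \frac{2110623}{6024460}\right) + 12650 = \left(-5924 + \left(\frac{8499}{7540} - \frac{6207}{7990}\right)\right) + 12650 = \left(-5924 + \frac{2110623}{6024460}\right) + 12650 = - \frac{35686790417}{6024460} + 12650 = \frac{40522628583}{6024460}$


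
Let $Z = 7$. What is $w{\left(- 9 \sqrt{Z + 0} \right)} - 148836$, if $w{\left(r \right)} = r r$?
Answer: $-148269$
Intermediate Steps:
$w{\left(r \right)} = r^{2}$
$w{\left(- 9 \sqrt{Z + 0} \right)} - 148836 = \left(- 9 \sqrt{7 + 0}\right)^{2} - 148836 = \left(- 9 \sqrt{7}\right)^{2} - 148836 = 567 - 148836 = -148269$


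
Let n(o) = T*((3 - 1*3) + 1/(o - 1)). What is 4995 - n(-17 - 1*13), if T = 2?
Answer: 154847/31 ≈ 4995.1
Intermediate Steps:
n(o) = 2/(-1 + o) (n(o) = 2*((3 - 1*3) + 1/(o - 1)) = 2*((3 - 3) + 1/(-1 + o)) = 2*(0 + 1/(-1 + o)) = 2/(-1 + o))
4995 - n(-17 - 1*13) = 4995 - 2/(-1 + (-17 - 1*13)) = 4995 - 2/(-1 + (-17 - 13)) = 4995 - 2/(-1 - 30) = 4995 - 2/(-31) = 4995 - 2*(-1)/31 = 4995 - 1*(-2/31) = 4995 + 2/31 = 154847/31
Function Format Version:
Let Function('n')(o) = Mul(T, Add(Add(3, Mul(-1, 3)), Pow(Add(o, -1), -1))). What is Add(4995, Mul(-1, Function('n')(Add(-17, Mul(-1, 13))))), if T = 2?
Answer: Rational(154847, 31) ≈ 4995.1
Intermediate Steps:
Function('n')(o) = Mul(2, Pow(Add(-1, o), -1)) (Function('n')(o) = Mul(2, Add(Add(3, Mul(-1, 3)), Pow(Add(o, -1), -1))) = Mul(2, Add(Add(3, -3), Pow(Add(-1, o), -1))) = Mul(2, Add(0, Pow(Add(-1, o), -1))) = Mul(2, Pow(Add(-1, o), -1)))
Add(4995, Mul(-1, Function('n')(Add(-17, Mul(-1, 13))))) = Add(4995, Mul(-1, Mul(2, Pow(Add(-1, Add(-17, Mul(-1, 13))), -1)))) = Add(4995, Mul(-1, Mul(2, Pow(Add(-1, Add(-17, -13)), -1)))) = Add(4995, Mul(-1, Mul(2, Pow(Add(-1, -30), -1)))) = Add(4995, Mul(-1, Mul(2, Pow(-31, -1)))) = Add(4995, Mul(-1, Mul(2, Rational(-1, 31)))) = Add(4995, Mul(-1, Rational(-2, 31))) = Add(4995, Rational(2, 31)) = Rational(154847, 31)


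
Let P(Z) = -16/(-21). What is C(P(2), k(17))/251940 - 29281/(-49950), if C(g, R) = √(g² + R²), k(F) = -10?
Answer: 29281/49950 + √11089/2645370 ≈ 0.58625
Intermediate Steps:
P(Z) = 16/21 (P(Z) = -16*(-1/21) = 16/21)
C(g, R) = √(R² + g²)
C(P(2), k(17))/251940 - 29281/(-49950) = √((-10)² + (16/21)²)/251940 - 29281/(-49950) = √(100 + 256/441)*(1/251940) - 29281*(-1/49950) = √(44356/441)*(1/251940) + 29281/49950 = (2*√11089/21)*(1/251940) + 29281/49950 = √11089/2645370 + 29281/49950 = 29281/49950 + √11089/2645370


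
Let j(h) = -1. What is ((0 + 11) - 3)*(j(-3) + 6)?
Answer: 40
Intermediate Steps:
((0 + 11) - 3)*(j(-3) + 6) = ((0 + 11) - 3)*(-1 + 6) = (11 - 3)*5 = 8*5 = 40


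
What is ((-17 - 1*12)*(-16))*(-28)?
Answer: -12992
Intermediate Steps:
((-17 - 1*12)*(-16))*(-28) = ((-17 - 12)*(-16))*(-28) = -29*(-16)*(-28) = 464*(-28) = -12992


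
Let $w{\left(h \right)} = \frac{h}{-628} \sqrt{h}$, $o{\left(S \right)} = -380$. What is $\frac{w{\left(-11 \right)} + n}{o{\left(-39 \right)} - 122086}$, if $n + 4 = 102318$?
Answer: $- \frac{51157}{61233} - \frac{11 i \sqrt{11}}{76908648} \approx -0.83545 - 4.7437 \cdot 10^{-7} i$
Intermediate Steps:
$n = 102314$ ($n = -4 + 102318 = 102314$)
$w{\left(h \right)} = - \frac{h^{\frac{3}{2}}}{628}$ ($w{\left(h \right)} = h \left(- \frac{1}{628}\right) \sqrt{h} = - \frac{h}{628} \sqrt{h} = - \frac{h^{\frac{3}{2}}}{628}$)
$\frac{w{\left(-11 \right)} + n}{o{\left(-39 \right)} - 122086} = \frac{- \frac{\left(-11\right)^{\frac{3}{2}}}{628} + 102314}{-380 - 122086} = \frac{- \frac{\left(-11\right) i \sqrt{11}}{628} + 102314}{-122466} = \left(\frac{11 i \sqrt{11}}{628} + 102314\right) \left(- \frac{1}{122466}\right) = \left(102314 + \frac{11 i \sqrt{11}}{628}\right) \left(- \frac{1}{122466}\right) = - \frac{51157}{61233} - \frac{11 i \sqrt{11}}{76908648}$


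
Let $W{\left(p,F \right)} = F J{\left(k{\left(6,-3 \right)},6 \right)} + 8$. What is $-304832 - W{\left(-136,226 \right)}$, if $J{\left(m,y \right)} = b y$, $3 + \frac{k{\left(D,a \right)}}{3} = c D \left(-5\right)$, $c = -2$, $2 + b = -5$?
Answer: $-295348$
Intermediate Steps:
$b = -7$ ($b = -2 - 5 = -7$)
$k{\left(D,a \right)} = -9 + 30 D$ ($k{\left(D,a \right)} = -9 + 3 - 2 D \left(-5\right) = -9 + 3 \cdot 10 D = -9 + 30 D$)
$J{\left(m,y \right)} = - 7 y$
$W{\left(p,F \right)} = 8 - 42 F$ ($W{\left(p,F \right)} = F \left(\left(-7\right) 6\right) + 8 = F \left(-42\right) + 8 = - 42 F + 8 = 8 - 42 F$)
$-304832 - W{\left(-136,226 \right)} = -304832 - \left(8 - 9492\right) = -304832 - -9484 = -304832 + 9484 = -295348$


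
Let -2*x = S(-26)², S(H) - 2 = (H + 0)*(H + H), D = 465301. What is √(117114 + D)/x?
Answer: -√582415/916658 ≈ -0.00083255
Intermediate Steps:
S(H) = 2 + 2*H² (S(H) = 2 + (H + 0)*(H + H) = 2 + H*(2*H) = 2 + 2*H²)
x = -916658 (x = -(2 + 2*(-26)²)²/2 = -(2 + 2*676)²/2 = -(2 + 1352)²/2 = -½*1354² = -½*1833316 = -916658)
√(117114 + D)/x = √(117114 + 465301)/(-916658) = √582415*(-1/916658) = -√582415/916658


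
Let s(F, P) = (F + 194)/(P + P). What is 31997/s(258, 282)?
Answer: 4511577/113 ≈ 39925.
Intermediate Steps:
s(F, P) = (194 + F)/(2*P) (s(F, P) = (194 + F)/((2*P)) = (194 + F)*(1/(2*P)) = (194 + F)/(2*P))
31997/s(258, 282) = 31997/(((½)*(194 + 258)/282)) = 31997/(((½)*(1/282)*452)) = 31997/(113/141) = 31997*(141/113) = 4511577/113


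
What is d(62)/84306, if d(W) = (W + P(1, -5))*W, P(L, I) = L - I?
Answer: 2108/42153 ≈ 0.050008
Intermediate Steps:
d(W) = W*(6 + W) (d(W) = (W + (1 - 1*(-5)))*W = (W + (1 + 5))*W = (W + 6)*W = (6 + W)*W = W*(6 + W))
d(62)/84306 = (62*(6 + 62))/84306 = (62*68)*(1/84306) = 4216*(1/84306) = 2108/42153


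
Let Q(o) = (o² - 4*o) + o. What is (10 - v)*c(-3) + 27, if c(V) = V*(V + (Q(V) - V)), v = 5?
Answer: -243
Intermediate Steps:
Q(o) = o² - 3*o
c(V) = V²*(-3 + V) (c(V) = V*(V + (V*(-3 + V) - V)) = V*(V + (-V + V*(-3 + V))) = V*(V*(-3 + V)) = V²*(-3 + V))
(10 - v)*c(-3) + 27 = (10 - 1*5)*((-3)²*(-3 - 3)) + 27 = (10 - 5)*(9*(-6)) + 27 = 5*(-54) + 27 = -270 + 27 = -243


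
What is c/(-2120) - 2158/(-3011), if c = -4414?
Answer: 8932757/3191660 ≈ 2.7988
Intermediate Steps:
c/(-2120) - 2158/(-3011) = -4414/(-2120) - 2158/(-3011) = -4414*(-1/2120) - 2158*(-1/3011) = 2207/1060 + 2158/3011 = 8932757/3191660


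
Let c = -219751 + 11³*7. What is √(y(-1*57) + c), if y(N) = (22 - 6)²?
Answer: I*√210178 ≈ 458.45*I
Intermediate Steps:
y(N) = 256 (y(N) = 16² = 256)
c = -210434 (c = -219751 + 1331*7 = -219751 + 9317 = -210434)
√(y(-1*57) + c) = √(256 - 210434) = √(-210178) = I*√210178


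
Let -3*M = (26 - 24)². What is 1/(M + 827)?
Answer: 3/2477 ≈ 0.0012111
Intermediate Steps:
M = -4/3 (M = -(26 - 24)²/3 = -⅓*2² = -⅓*4 = -4/3 ≈ -1.3333)
1/(M + 827) = 1/(-4/3 + 827) = 1/(2477/3) = 3/2477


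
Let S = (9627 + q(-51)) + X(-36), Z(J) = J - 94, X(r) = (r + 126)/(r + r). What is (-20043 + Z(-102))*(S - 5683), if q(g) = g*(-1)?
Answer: -323318025/4 ≈ -8.0829e+7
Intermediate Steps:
q(g) = -g
X(r) = (126 + r)/(2*r) (X(r) = (126 + r)/((2*r)) = (126 + r)*(1/(2*r)) = (126 + r)/(2*r))
Z(J) = -94 + J
S = 38707/4 (S = (9627 - 1*(-51)) + (1/2)*(126 - 36)/(-36) = (9627 + 51) + (1/2)*(-1/36)*90 = 9678 - 5/4 = 38707/4 ≈ 9676.8)
(-20043 + Z(-102))*(S - 5683) = (-20043 + (-94 - 102))*(38707/4 - 5683) = (-20043 - 196)*(15975/4) = -20239*15975/4 = -323318025/4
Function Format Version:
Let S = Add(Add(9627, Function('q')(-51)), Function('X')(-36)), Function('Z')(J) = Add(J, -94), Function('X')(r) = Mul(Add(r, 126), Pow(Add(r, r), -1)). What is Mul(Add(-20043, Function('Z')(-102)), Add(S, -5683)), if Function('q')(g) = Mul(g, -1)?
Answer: Rational(-323318025, 4) ≈ -8.0829e+7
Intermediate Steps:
Function('q')(g) = Mul(-1, g)
Function('X')(r) = Mul(Rational(1, 2), Pow(r, -1), Add(126, r)) (Function('X')(r) = Mul(Add(126, r), Pow(Mul(2, r), -1)) = Mul(Add(126, r), Mul(Rational(1, 2), Pow(r, -1))) = Mul(Rational(1, 2), Pow(r, -1), Add(126, r)))
Function('Z')(J) = Add(-94, J)
S = Rational(38707, 4) (S = Add(Add(9627, Mul(-1, -51)), Mul(Rational(1, 2), Pow(-36, -1), Add(126, -36))) = Add(Add(9627, 51), Mul(Rational(1, 2), Rational(-1, 36), 90)) = Add(9678, Rational(-5, 4)) = Rational(38707, 4) ≈ 9676.8)
Mul(Add(-20043, Function('Z')(-102)), Add(S, -5683)) = Mul(Add(-20043, Add(-94, -102)), Add(Rational(38707, 4), -5683)) = Mul(Add(-20043, -196), Rational(15975, 4)) = Mul(-20239, Rational(15975, 4)) = Rational(-323318025, 4)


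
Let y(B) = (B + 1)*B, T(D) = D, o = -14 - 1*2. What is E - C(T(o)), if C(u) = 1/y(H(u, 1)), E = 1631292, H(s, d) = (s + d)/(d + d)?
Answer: 318101936/195 ≈ 1.6313e+6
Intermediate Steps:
o = -16 (o = -14 - 2 = -16)
H(s, d) = (d + s)/(2*d) (H(s, d) = (d + s)/((2*d)) = (d + s)*(1/(2*d)) = (d + s)/(2*d))
y(B) = B*(1 + B) (y(B) = (1 + B)*B = B*(1 + B))
C(u) = 1/((1/2 + u/2)*(3/2 + u/2)) (C(u) = 1/(((1/2)*(1 + u)/1)*(1 + (1/2)*(1 + u)/1)) = 1/(((1/2)*1*(1 + u))*(1 + (1/2)*1*(1 + u))) = 1/((1/2 + u/2)*(1 + (1/2 + u/2))) = 1/((1/2 + u/2)*(3/2 + u/2)))
E - C(T(o)) = 1631292 - 4/((1 - 16)*(3 - 16)) = 1631292 - 4/((-15)*(-13)) = 1631292 - 4*(-1)*(-1)/(15*13) = 1631292 - 1*4/195 = 1631292 - 4/195 = 318101936/195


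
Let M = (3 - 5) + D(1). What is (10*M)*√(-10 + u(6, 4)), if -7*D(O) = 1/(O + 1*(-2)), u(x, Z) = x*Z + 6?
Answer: -260*√5/7 ≈ -83.054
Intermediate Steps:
u(x, Z) = 6 + Z*x (u(x, Z) = Z*x + 6 = 6 + Z*x)
D(O) = -1/(7*(-2 + O)) (D(O) = -1/(7*(O + 1*(-2))) = -1/(7*(O - 2)) = -1/(7*(-2 + O)))
M = -13/7 (M = (3 - 5) - 1/(-14 + 7*1) = -2 - 1/(-14 + 7) = -2 - 1/(-7) = -2 - 1*(-⅐) = -2 + ⅐ = -13/7 ≈ -1.8571)
(10*M)*√(-10 + u(6, 4)) = (10*(-13/7))*√(-10 + (6 + 4*6)) = -130*√(-10 + (6 + 24))/7 = -130*√(-10 + 30)/7 = -260*√5/7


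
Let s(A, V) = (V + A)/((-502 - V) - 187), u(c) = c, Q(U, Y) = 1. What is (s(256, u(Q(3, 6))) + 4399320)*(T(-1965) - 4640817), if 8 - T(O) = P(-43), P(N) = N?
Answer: -2347864489319323/115 ≈ -2.0416e+13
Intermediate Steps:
s(A, V) = (A + V)/(-689 - V)
T(O) = 51 (T(O) = 8 - 1*(-43) = 8 + 43 = 51)
(s(256, u(Q(3, 6))) + 4399320)*(T(-1965) - 4640817) = ((-1*256 - 1*1)/(689 + 1) + 4399320)*(51 - 4640817) = ((-256 - 1)/690 + 4399320)*(-4640766) = ((1/690)*(-257) + 4399320)*(-4640766) = (-257/690 + 4399320)*(-4640766) = (3035530543/690)*(-4640766) = -2347864489319323/115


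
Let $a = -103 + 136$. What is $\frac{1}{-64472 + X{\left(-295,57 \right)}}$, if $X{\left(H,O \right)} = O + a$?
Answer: $- \frac{1}{64382} \approx -1.5532 \cdot 10^{-5}$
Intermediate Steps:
$a = 33$
$X{\left(H,O \right)} = 33 + O$ ($X{\left(H,O \right)} = O + 33 = 33 + O$)
$\frac{1}{-64472 + X{\left(-295,57 \right)}} = \frac{1}{-64472 + \left(33 + 57\right)} = \frac{1}{-64472 + 90} = \frac{1}{-64382} = - \frac{1}{64382}$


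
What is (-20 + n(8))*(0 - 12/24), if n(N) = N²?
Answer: -22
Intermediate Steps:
(-20 + n(8))*(0 - 12/24) = (-20 + 8²)*(0 - 12/24) = (-20 + 64)*(0 - 12/24) = 44*(0 - 1*½) = 44*(0 - ½) = 44*(-½) = -22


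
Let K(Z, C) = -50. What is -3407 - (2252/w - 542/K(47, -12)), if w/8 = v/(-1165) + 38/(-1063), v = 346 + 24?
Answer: -11469702347/4375800 ≈ -2621.2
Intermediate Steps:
v = 370
w = -700128/247679 (w = 8*(370/(-1165) + 38/(-1063)) = 8*(370*(-1/1165) + 38*(-1/1063)) = 8*(-74/233 - 38/1063) = 8*(-87516/247679) = -700128/247679 ≈ -2.8268)
-3407 - (2252/w - 542/K(47, -12)) = -3407 - (2252/(-700128/247679) - 542/(-50)) = -3407 - (2252*(-247679/700128) - 542*(-1/50)) = -3407 - (-139443277/175032 + 271/25) = -3407 - 1*(-3438648253/4375800) = -3407 + 3438648253/4375800 = -11469702347/4375800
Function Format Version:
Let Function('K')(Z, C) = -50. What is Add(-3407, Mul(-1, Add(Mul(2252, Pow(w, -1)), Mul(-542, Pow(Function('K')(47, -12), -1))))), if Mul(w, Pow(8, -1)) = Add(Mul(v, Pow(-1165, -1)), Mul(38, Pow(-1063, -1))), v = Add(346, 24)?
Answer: Rational(-11469702347, 4375800) ≈ -2621.2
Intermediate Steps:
v = 370
w = Rational(-700128, 247679) (w = Mul(8, Add(Mul(370, Pow(-1165, -1)), Mul(38, Pow(-1063, -1)))) = Mul(8, Add(Mul(370, Rational(-1, 1165)), Mul(38, Rational(-1, 1063)))) = Mul(8, Add(Rational(-74, 233), Rational(-38, 1063))) = Mul(8, Rational(-87516, 247679)) = Rational(-700128, 247679) ≈ -2.8268)
Add(-3407, Mul(-1, Add(Mul(2252, Pow(w, -1)), Mul(-542, Pow(Function('K')(47, -12), -1))))) = Add(-3407, Mul(-1, Add(Mul(2252, Pow(Rational(-700128, 247679), -1)), Mul(-542, Pow(-50, -1))))) = Add(-3407, Mul(-1, Add(Mul(2252, Rational(-247679, 700128)), Mul(-542, Rational(-1, 50))))) = Add(-3407, Mul(-1, Add(Rational(-139443277, 175032), Rational(271, 25)))) = Add(-3407, Mul(-1, Rational(-3438648253, 4375800))) = Add(-3407, Rational(3438648253, 4375800)) = Rational(-11469702347, 4375800)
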